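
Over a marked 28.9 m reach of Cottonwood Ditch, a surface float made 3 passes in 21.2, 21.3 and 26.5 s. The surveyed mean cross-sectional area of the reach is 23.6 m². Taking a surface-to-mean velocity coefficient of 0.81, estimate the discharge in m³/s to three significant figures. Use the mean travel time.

t̄ = (21.2 + 21.3 + 26.5) / 3 = 23 s
v_surface = L / t̄ = 28.9 / 23 = 1.257 m/s
v_mean = 0.81 × 1.257 = 1.018 m/s
Q = A × v_mean = 23.6 × 1.018 = 24.02 m³/s

24.0 m³/s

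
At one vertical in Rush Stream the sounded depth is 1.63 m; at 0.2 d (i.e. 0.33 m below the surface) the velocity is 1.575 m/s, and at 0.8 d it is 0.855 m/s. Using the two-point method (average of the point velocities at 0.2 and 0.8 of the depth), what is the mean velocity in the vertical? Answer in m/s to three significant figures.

1.22 m/s

v̄ = (1.575 + 0.855) / 2 = 1.215 m/s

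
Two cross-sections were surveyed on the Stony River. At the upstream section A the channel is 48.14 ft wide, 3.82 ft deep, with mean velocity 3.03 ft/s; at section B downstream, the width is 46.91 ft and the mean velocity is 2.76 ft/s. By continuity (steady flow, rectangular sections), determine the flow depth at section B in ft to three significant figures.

4.30 ft

Q = A₁V₁ = (48.14×3.82) × 3.03 = 557.2 ft³/s
d₂ = Q/(b₂ V₂) = 557.2/(46.91×2.76) = 4.304 ft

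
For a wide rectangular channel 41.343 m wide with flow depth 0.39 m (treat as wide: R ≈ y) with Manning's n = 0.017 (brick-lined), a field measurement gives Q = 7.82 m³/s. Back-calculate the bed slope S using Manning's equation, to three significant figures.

0.000239

A = b·y = 41.343 × 0.39 = 16.12 m²
Wide channel: R ≈ y = 0.39 m
S = (Q·n / (1·A·R^(2/3)))² = (7.82×0.017 / (1×16.12×0.5338))² = 0.0002386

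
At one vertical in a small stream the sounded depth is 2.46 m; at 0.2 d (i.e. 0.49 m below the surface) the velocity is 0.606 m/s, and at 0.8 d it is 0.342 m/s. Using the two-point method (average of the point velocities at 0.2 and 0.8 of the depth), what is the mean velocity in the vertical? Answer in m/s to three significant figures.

0.474 m/s

v̄ = (0.606 + 0.342) / 2 = 0.4740 m/s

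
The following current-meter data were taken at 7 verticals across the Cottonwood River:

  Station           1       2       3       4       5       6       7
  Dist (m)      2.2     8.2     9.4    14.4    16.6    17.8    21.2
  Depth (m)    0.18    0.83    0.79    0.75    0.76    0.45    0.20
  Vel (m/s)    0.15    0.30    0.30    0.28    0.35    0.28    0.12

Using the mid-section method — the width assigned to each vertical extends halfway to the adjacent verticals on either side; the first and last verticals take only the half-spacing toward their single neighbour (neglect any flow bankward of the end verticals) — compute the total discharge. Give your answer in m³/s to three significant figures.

3.25 m³/s

w_1 = (8.2 − 2.2)/2 = 3 m; q_1 = 0.15 × 0.18 × 3 = 0.08100 m³/s
w_2 = (9.4 − 2.2)/2 = 3.6 m; q_2 = 0.30 × 0.83 × 3.6 = 0.8964 m³/s
w_3 = (14.4 − 8.2)/2 = 3.1 m; q_3 = 0.30 × 0.79 × 3.1 = 0.7347 m³/s
w_4 = (16.6 − 9.4)/2 = 3.6 m; q_4 = 0.28 × 0.75 × 3.6 = 0.7560 m³/s
w_5 = (17.8 − 14.4)/2 = 1.7 m; q_5 = 0.35 × 0.76 × 1.7 = 0.4522 m³/s
w_6 = (21.2 − 16.6)/2 = 2.3 m; q_6 = 0.28 × 0.45 × 2.3 = 0.2898 m³/s
w_7 = (21.2 − 17.8)/2 = 1.7 m; q_7 = 0.12 × 0.20 × 1.7 = 0.04080 m³/s
Q = Σ qᵢ = 3.251 m³/s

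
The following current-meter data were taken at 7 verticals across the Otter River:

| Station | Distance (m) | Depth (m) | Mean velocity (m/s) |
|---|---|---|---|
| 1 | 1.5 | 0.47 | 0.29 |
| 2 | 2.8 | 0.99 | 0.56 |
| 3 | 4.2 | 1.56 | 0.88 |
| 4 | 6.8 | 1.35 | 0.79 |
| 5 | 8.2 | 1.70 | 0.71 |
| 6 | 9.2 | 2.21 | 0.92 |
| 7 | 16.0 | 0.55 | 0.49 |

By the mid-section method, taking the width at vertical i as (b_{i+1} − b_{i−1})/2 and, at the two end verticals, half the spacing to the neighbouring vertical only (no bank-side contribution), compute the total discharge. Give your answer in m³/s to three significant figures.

w_1 = (2.8 − 1.5)/2 = 0.65 m; q_1 = 0.29 × 0.47 × 0.65 = 0.08860 m³/s
w_2 = (4.2 − 1.5)/2 = 1.35 m; q_2 = 0.56 × 0.99 × 1.35 = 0.7484 m³/s
w_3 = (6.8 − 2.8)/2 = 2 m; q_3 = 0.88 × 1.56 × 2 = 2.746 m³/s
w_4 = (8.2 − 4.2)/2 = 2 m; q_4 = 0.79 × 1.35 × 2 = 2.133 m³/s
w_5 = (9.2 − 6.8)/2 = 1.2 m; q_5 = 0.71 × 1.70 × 1.2 = 1.448 m³/s
w_6 = (16.0 − 8.2)/2 = 3.9 m; q_6 = 0.92 × 2.21 × 3.9 = 7.929 m³/s
w_7 = (16.0 − 9.2)/2 = 3.4 m; q_7 = 0.49 × 0.55 × 3.4 = 0.9163 m³/s
Q = Σ qᵢ = 16.01 m³/s

16.0 m³/s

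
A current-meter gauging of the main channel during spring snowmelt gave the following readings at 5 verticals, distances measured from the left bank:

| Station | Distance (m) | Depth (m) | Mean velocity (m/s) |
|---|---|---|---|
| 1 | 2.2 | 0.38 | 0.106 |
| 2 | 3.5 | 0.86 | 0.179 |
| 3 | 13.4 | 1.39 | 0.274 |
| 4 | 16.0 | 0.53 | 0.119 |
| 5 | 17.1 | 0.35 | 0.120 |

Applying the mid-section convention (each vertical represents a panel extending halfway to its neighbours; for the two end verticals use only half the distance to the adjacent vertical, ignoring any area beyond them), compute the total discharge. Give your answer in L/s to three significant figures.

w_1 = (3.5 − 2.2)/2 = 0.65 m; q_1 = 0.106 × 0.38 × 0.65 = 0.02618 m³/s
w_2 = (13.4 − 2.2)/2 = 5.6 m; q_2 = 0.179 × 0.86 × 5.6 = 0.8621 m³/s
w_3 = (16.0 − 3.5)/2 = 6.25 m; q_3 = 0.274 × 1.39 × 6.25 = 2.380 m³/s
w_4 = (17.1 − 13.4)/2 = 1.85 m; q_4 = 0.119 × 0.53 × 1.85 = 0.1167 m³/s
w_5 = (17.1 − 16.0)/2 = 0.55 m; q_5 = 0.120 × 0.35 × 0.55 = 0.02310 m³/s
Q = Σ qᵢ = 3.408 m³/s
= 3.408 × 1000 = 3408 L/s

3410 L/s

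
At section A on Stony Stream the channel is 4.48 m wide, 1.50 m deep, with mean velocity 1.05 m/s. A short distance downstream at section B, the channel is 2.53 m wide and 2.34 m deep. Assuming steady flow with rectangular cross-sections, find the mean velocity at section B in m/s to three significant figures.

1.19 m/s

Q = A₁V₁ = (4.48×1.50) × 1.05 = 7.056 m³/s
A₂ = 2.53 × 2.34 = 5.920 m²
V₂ = Q/A₂ = 7.056/5.920 = 1.192 m/s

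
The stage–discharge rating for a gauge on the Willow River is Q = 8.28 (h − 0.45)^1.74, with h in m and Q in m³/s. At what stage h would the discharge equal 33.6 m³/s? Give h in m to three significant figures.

2.69 m

h − h₀ = (Q/C)^(1/b) = (33.6/8.28)^(1/1.74) = 2.237 m
h = 0.45 + 2.237 = 2.687 m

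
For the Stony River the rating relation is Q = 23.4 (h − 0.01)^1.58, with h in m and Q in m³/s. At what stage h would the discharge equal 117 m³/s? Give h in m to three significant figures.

2.78 m

h − h₀ = (Q/C)^(1/b) = (117/23.4)^(1/1.58) = 2.769 m
h = 0.01 + 2.769 = 2.779 m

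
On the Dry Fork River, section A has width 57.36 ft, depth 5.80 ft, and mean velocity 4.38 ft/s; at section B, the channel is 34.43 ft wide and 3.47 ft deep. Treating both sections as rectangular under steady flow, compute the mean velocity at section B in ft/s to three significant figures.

Q = A₁V₁ = (57.36×5.80) × 4.38 = 1457 ft³/s
A₂ = 34.43 × 3.47 = 119.5 ft²
V₂ = Q/A₂ = 1457/119.5 = 12.20 ft/s

12.2 ft/s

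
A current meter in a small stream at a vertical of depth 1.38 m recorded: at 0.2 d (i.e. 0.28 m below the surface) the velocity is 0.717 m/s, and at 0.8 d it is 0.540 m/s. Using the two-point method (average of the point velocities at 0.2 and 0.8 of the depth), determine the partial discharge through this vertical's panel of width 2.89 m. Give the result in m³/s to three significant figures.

2.51 m³/s

v̄ = (0.717 + 0.540) / 2 = 0.6285 m/s
q = v̄ × d × w = 0.6285 × 1.38 × 2.89 = 2.507 m³/s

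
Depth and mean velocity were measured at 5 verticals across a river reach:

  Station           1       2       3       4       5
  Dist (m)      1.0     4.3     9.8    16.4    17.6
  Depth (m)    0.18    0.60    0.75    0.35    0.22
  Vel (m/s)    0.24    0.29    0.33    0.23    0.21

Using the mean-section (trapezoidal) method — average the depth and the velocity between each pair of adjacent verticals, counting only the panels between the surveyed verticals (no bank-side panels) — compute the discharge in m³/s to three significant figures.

Panel 1-2: Δb = 3.3 m, d̄ = (0.18+0.60)/2 = 0.39, v̄ = (0.24+0.29)/2 = 0.265 → q = 3.3×0.39×0.265 = 0.3411 m³/s
Panel 2-3: Δb = 5.5 m, d̄ = (0.60+0.75)/2 = 0.675, v̄ = (0.29+0.33)/2 = 0.31 → q = 5.5×0.675×0.31 = 1.151 m³/s
Panel 3-4: Δb = 6.6 m, d̄ = (0.75+0.35)/2 = 0.55, v̄ = (0.33+0.23)/2 = 0.28 → q = 6.6×0.55×0.28 = 1.016 m³/s
Panel 4-5: Δb = 1.2 m, d̄ = (0.35+0.22)/2 = 0.285, v̄ = (0.23+0.21)/2 = 0.22 → q = 1.2×0.285×0.22 = 0.07524 m³/s
Q = Σ q = 2.584 m³/s

2.58 m³/s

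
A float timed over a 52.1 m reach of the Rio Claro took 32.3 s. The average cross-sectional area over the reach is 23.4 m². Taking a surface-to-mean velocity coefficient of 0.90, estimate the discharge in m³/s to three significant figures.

v_surface = L / t̄ = 52.1 / 32.3 = 1.613 m/s
v_mean = 0.90 × 1.613 = 1.452 m/s
Q = A × v_mean = 23.4 × 1.452 = 33.97 m³/s

34.0 m³/s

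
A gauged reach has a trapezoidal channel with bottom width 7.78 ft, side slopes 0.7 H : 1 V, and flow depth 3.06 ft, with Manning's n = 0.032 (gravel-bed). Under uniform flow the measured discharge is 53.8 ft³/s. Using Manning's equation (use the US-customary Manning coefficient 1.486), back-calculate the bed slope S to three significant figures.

A = (b + z·y)·y = (7.78 + 0.7×3.06)×3.06 = 30.36 ft²
P = b + 2y√(1+z²) = 7.78 + 2×3.06×√(1+0.7²) = 15.25 ft
R = A/P = 30.36/15.25 = 1.991 ft
S = (Q·n / (1.486·A·R^(2/3)))² = (53.8×0.032 / (1.486×30.36×1.583))² = 0.0005814

0.000581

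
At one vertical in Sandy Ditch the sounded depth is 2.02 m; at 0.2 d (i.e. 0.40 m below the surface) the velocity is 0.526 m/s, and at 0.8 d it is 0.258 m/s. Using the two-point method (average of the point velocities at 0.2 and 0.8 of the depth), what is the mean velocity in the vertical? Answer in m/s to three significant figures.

0.392 m/s

v̄ = (0.526 + 0.258) / 2 = 0.3920 m/s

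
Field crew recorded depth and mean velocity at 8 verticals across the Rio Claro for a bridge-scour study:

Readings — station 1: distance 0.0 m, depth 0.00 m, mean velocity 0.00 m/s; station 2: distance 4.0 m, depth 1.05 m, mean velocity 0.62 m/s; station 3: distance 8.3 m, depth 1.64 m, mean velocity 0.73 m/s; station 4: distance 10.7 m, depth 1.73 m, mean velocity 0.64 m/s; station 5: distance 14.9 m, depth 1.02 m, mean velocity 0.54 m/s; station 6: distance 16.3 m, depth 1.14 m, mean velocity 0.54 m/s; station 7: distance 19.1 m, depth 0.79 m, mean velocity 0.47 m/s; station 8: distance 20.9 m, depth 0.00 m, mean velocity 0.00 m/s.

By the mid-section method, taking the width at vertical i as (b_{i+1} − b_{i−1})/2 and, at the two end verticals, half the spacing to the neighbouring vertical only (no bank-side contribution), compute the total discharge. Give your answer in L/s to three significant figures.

14100 L/s

w_2 = (8.3 − 0.0)/2 = 4.15 m; q_2 = 0.62 × 1.05 × 4.15 = 2.702 m³/s
w_3 = (10.7 − 4.0)/2 = 3.35 m; q_3 = 0.73 × 1.64 × 3.35 = 4.011 m³/s
w_4 = (14.9 − 8.3)/2 = 3.3 m; q_4 = 0.64 × 1.73 × 3.3 = 3.654 m³/s
w_5 = (16.3 − 10.7)/2 = 2.8 m; q_5 = 0.54 × 1.02 × 2.8 = 1.542 m³/s
w_6 = (19.1 − 14.9)/2 = 2.1 m; q_6 = 0.54 × 1.14 × 2.1 = 1.293 m³/s
w_7 = (20.9 − 16.3)/2 = 2.3 m; q_7 = 0.47 × 0.79 × 2.3 = 0.8540 m³/s
Stations 1, 8 contribute zero (depth or velocity is 0).
Q = Σ qᵢ = 14.06 m³/s
= 14.06 × 1000 = 14060 L/s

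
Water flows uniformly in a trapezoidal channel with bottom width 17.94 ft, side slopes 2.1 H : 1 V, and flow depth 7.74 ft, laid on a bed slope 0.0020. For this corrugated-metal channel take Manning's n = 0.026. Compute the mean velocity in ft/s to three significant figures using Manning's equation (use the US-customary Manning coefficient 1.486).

7.38 ft/s

A = (b + z·y)·y = (17.94 + 2.1×7.74)×7.74 = 264.7 ft²
P = b + 2y√(1+z²) = 17.94 + 2×7.74×√(1+2.1²) = 53.95 ft
R = A/P = 264.7/53.95 = 4.906 ft
Q = (1.486/n)·A·R^(2/3)·S^(1/2) = (1.486/0.026) × 264.7 × 4.906^(2/3) × 0.0020^(1/2) = 1953 ft³/s
V = Q/A = 1953/264.7 = 7.380 ft/s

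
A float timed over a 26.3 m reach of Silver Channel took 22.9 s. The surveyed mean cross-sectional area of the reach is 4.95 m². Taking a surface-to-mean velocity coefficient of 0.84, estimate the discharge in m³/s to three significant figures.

v_surface = L / t̄ = 26.3 / 22.9 = 1.148 m/s
v_mean = 0.84 × 1.148 = 0.9647 m/s
Q = A × v_mean = 4.95 × 0.9647 = 4.775 m³/s

4.78 m³/s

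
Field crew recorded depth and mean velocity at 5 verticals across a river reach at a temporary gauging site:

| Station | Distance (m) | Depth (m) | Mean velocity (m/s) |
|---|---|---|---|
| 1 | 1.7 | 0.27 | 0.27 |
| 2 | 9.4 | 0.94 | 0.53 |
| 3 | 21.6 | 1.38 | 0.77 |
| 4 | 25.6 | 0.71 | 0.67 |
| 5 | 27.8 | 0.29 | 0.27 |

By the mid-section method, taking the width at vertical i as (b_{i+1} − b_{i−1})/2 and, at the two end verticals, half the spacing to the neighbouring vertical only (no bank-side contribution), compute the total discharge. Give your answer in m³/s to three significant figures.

15.4 m³/s

w_1 = (9.4 − 1.7)/2 = 3.85 m; q_1 = 0.27 × 0.27 × 3.85 = 0.2807 m³/s
w_2 = (21.6 − 1.7)/2 = 9.95 m; q_2 = 0.53 × 0.94 × 9.95 = 4.957 m³/s
w_3 = (25.6 − 9.4)/2 = 8.1 m; q_3 = 0.77 × 1.38 × 8.1 = 8.607 m³/s
w_4 = (27.8 − 21.6)/2 = 3.1 m; q_4 = 0.67 × 0.71 × 3.1 = 1.475 m³/s
w_5 = (27.8 − 25.6)/2 = 1.1 m; q_5 = 0.27 × 0.29 × 1.1 = 0.08613 m³/s
Q = Σ qᵢ = 15.41 m³/s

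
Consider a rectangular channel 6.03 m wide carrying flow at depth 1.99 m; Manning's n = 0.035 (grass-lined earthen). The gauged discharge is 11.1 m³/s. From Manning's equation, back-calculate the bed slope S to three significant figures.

0.000823

A = b·y = 6.03 × 1.99 = 12.00 m²
P = b + 2y = 6.03 + 2×1.99 = 10.01 m
R = A/P = 12.00/10.01 = 1.199 m
S = (Q·n / (1·A·R^(2/3)))² = (11.1×0.035 / (1×12.00×1.128))² = 0.0008231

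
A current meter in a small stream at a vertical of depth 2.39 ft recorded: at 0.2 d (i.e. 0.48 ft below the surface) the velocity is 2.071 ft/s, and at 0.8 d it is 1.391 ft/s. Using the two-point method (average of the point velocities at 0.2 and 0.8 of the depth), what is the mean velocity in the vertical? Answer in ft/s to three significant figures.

v̄ = (2.071 + 1.391) / 2 = 1.731 ft/s

1.73 ft/s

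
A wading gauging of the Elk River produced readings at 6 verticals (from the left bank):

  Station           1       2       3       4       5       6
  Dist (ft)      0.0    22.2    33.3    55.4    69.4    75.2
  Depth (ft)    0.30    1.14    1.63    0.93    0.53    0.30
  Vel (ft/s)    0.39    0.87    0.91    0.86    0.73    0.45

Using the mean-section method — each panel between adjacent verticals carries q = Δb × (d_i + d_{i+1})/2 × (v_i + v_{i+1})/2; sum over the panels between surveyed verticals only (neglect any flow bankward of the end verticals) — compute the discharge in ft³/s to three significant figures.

Panel 1-2: Δb = 22.2 ft, d̄ = (0.30+1.14)/2 = 0.72, v̄ = (0.39+0.87)/2 = 0.63 → q = 22.2×0.72×0.63 = 10.07 ft³/s
Panel 2-3: Δb = 11.1 ft, d̄ = (1.14+1.63)/2 = 1.385, v̄ = (0.87+0.91)/2 = 0.89 → q = 11.1×1.385×0.89 = 13.68 ft³/s
Panel 3-4: Δb = 22.1 ft, d̄ = (1.63+0.93)/2 = 1.28, v̄ = (0.91+0.86)/2 = 0.885 → q = 22.1×1.28×0.885 = 25.03 ft³/s
Panel 4-5: Δb = 14 ft, d̄ = (0.93+0.53)/2 = 0.73, v̄ = (0.86+0.73)/2 = 0.795 → q = 14×0.73×0.795 = 8.125 ft³/s
Panel 5-6: Δb = 5.8 ft, d̄ = (0.53+0.30)/2 = 0.415, v̄ = (0.73+0.45)/2 = 0.59 → q = 5.8×0.415×0.59 = 1.420 ft³/s
Q = Σ q = 58.33 ft³/s

58.3 ft³/s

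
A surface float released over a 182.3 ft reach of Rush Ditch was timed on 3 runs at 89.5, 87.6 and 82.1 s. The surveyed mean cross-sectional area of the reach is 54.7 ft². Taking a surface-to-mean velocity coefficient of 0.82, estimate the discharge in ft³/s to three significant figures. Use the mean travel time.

t̄ = (89.5 + 87.6 + 82.1) / 3 = 86.4 s
v_surface = L / t̄ = 182.3 / 86.4 = 2.110 ft/s
v_mean = 0.82 × 2.110 = 1.730 ft/s
Q = A × v_mean = 54.7 × 1.730 = 94.64 ft³/s

94.6 ft³/s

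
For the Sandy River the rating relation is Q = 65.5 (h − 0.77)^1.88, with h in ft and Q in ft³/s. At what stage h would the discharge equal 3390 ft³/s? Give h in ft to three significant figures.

h − h₀ = (Q/C)^(1/b) = (3390/65.5)^(1/1.88) = 8.160 ft
h = 0.77 + 8.160 = 8.930 ft

8.93 ft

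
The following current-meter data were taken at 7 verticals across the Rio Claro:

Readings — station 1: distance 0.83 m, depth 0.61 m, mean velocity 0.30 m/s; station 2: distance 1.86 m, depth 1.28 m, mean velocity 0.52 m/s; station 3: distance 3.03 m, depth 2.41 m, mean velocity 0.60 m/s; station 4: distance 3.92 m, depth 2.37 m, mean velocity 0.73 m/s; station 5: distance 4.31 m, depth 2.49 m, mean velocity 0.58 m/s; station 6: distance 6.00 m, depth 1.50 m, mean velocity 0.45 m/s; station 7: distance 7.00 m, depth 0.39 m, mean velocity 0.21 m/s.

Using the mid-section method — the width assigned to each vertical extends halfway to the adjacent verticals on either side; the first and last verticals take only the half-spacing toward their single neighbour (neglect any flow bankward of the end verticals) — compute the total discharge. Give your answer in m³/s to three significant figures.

w_1 = (1.86 − 0.83)/2 = 0.515 m; q_1 = 0.30 × 0.61 × 0.515 = 0.09425 m³/s
w_2 = (3.03 − 0.83)/2 = 1.1 m; q_2 = 0.52 × 1.28 × 1.1 = 0.7322 m³/s
w_3 = (3.92 − 1.86)/2 = 1.03 m; q_3 = 0.60 × 2.41 × 1.03 = 1.489 m³/s
w_4 = (4.31 − 3.03)/2 = 0.64 m; q_4 = 0.73 × 2.37 × 0.64 = 1.107 m³/s
w_5 = (6.00 − 3.92)/2 = 1.04 m; q_5 = 0.58 × 2.49 × 1.04 = 1.502 m³/s
w_6 = (7.00 − 4.31)/2 = 1.345 m; q_6 = 0.45 × 1.50 × 1.345 = 0.9079 m³/s
w_7 = (7.00 − 6.00)/2 = 0.5 m; q_7 = 0.21 × 0.39 × 0.5 = 0.04095 m³/s
Q = Σ qᵢ = 5.874 m³/s

5.87 m³/s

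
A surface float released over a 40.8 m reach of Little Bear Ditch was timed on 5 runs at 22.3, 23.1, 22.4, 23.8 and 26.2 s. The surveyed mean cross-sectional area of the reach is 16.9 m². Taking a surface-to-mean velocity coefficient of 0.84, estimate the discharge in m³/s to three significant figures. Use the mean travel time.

24.6 m³/s

t̄ = (22.3 + 23.1 + 22.4 + 23.8 + 26.2) / 5 = 23.56 s
v_surface = L / t̄ = 40.8 / 23.56 = 1.732 m/s
v_mean = 0.84 × 1.732 = 1.455 m/s
Q = A × v_mean = 16.9 × 1.455 = 24.58 m³/s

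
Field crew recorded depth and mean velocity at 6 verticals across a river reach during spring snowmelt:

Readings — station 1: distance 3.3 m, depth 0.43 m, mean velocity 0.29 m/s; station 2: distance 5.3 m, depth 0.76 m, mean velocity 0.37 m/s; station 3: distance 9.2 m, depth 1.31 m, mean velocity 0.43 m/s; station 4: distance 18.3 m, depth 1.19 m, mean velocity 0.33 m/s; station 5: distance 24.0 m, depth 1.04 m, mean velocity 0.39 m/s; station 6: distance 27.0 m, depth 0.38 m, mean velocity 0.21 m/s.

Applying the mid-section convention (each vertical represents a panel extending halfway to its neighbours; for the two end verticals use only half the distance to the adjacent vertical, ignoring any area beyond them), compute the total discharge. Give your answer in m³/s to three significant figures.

w_1 = (5.3 − 3.3)/2 = 1 m; q_1 = 0.29 × 0.43 × 1 = 0.1247 m³/s
w_2 = (9.2 − 3.3)/2 = 2.95 m; q_2 = 0.37 × 0.76 × 2.95 = 0.8295 m³/s
w_3 = (18.3 − 5.3)/2 = 6.5 m; q_3 = 0.43 × 1.31 × 6.5 = 3.661 m³/s
w_4 = (24.0 − 9.2)/2 = 7.4 m; q_4 = 0.33 × 1.19 × 7.4 = 2.906 m³/s
w_5 = (27.0 − 18.3)/2 = 4.35 m; q_5 = 0.39 × 1.04 × 4.35 = 1.764 m³/s
w_6 = (27.0 − 24.0)/2 = 1.5 m; q_6 = 0.21 × 0.38 × 1.5 = 0.1197 m³/s
Q = Σ qᵢ = 9.406 m³/s

9.41 m³/s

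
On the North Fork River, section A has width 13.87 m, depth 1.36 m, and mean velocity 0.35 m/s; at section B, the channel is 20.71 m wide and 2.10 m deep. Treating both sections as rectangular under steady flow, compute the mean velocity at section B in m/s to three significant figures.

0.152 m/s

Q = A₁V₁ = (13.87×1.36) × 0.35 = 6.602 m³/s
A₂ = 20.71 × 2.10 = 43.49 m²
V₂ = Q/A₂ = 6.602/43.49 = 0.1518 m/s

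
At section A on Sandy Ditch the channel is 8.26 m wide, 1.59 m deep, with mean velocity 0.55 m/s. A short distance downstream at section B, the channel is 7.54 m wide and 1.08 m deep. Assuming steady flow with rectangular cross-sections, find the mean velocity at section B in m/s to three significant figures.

Q = A₁V₁ = (8.26×1.59) × 0.55 = 7.223 m³/s
A₂ = 7.54 × 1.08 = 8.143 m²
V₂ = Q/A₂ = 7.223/8.143 = 0.8870 m/s

0.887 m/s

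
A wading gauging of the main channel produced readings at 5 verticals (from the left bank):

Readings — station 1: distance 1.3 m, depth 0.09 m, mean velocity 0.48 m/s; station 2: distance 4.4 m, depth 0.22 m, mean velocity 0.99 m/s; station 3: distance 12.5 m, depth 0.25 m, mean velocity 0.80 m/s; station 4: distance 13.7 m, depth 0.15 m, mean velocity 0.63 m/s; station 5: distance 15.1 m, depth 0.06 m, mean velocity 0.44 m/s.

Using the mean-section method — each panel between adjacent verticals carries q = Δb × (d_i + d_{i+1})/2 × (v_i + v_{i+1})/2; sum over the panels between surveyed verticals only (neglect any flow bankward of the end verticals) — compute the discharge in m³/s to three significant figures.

Panel 1-2: Δb = 3.1 m, d̄ = (0.09+0.22)/2 = 0.155, v̄ = (0.48+0.99)/2 = 0.735 → q = 3.1×0.155×0.735 = 0.3532 m³/s
Panel 2-3: Δb = 8.1 m, d̄ = (0.22+0.25)/2 = 0.235, v̄ = (0.99+0.80)/2 = 0.895 → q = 8.1×0.235×0.895 = 1.704 m³/s
Panel 3-4: Δb = 1.2 m, d̄ = (0.25+0.15)/2 = 0.2, v̄ = (0.80+0.63)/2 = 0.715 → q = 1.2×0.2×0.715 = 0.1716 m³/s
Panel 4-5: Δb = 1.4 m, d̄ = (0.15+0.06)/2 = 0.105, v̄ = (0.63+0.44)/2 = 0.535 → q = 1.4×0.105×0.535 = 0.07865 m³/s
Q = Σ q = 2.307 m³/s

2.31 m³/s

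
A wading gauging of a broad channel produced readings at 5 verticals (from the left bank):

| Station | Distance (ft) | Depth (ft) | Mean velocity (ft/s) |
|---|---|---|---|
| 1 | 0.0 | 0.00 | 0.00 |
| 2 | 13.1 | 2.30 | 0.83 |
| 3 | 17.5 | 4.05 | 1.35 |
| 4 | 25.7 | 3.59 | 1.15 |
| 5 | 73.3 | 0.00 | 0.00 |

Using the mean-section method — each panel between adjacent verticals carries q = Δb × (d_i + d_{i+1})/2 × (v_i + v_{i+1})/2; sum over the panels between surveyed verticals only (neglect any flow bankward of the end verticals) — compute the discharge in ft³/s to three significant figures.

Panel 1-2: Δb = 13.1 ft, d̄ = (0.00+2.30)/2 = 1.15, v̄ = (0.00+0.83)/2 = 0.415 → q = 13.1×1.15×0.415 = 6.252 ft³/s
Panel 2-3: Δb = 4.4 ft, d̄ = (2.30+4.05)/2 = 3.175, v̄ = (0.83+1.35)/2 = 1.09 → q = 4.4×3.175×1.09 = 15.23 ft³/s
Panel 3-4: Δb = 8.2 ft, d̄ = (4.05+3.59)/2 = 3.82, v̄ = (1.35+1.15)/2 = 1.25 → q = 8.2×3.82×1.25 = 39.16 ft³/s
Panel 4-5: Δb = 47.6 ft, d̄ = (3.59+0.00)/2 = 1.795, v̄ = (1.15+0.00)/2 = 0.575 → q = 47.6×1.795×0.575 = 49.13 ft³/s
Q = Σ q = 109.8 ft³/s

110 ft³/s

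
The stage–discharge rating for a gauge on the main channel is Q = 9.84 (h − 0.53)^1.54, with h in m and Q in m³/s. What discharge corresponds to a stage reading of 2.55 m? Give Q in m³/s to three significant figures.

Q = 9.84 × (2.55 − 0.53)^1.54 = 9.84 × 2.02^1.54 = 29.06 m³/s

29.1 m³/s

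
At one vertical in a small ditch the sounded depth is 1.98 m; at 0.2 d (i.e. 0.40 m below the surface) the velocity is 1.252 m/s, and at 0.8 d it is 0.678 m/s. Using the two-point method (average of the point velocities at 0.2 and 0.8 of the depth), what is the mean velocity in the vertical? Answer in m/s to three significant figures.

v̄ = (1.252 + 0.678) / 2 = 0.9650 m/s

0.965 m/s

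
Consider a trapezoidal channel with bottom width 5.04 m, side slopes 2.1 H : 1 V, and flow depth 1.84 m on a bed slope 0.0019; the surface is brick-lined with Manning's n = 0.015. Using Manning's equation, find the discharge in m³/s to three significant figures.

A = (b + z·y)·y = (5.04 + 2.1×1.84)×1.84 = 16.38 m²
P = b + 2y√(1+z²) = 5.04 + 2×1.84×√(1+2.1²) = 13.60 m
R = A/P = 16.38/13.60 = 1.205 m
Q = (1/n)·A·R^(2/3)·S^(1/2) = (1/0.015) × 16.38 × 1.205^(2/3) × 0.0019^(1/2) = 53.90 m³/s

53.9 m³/s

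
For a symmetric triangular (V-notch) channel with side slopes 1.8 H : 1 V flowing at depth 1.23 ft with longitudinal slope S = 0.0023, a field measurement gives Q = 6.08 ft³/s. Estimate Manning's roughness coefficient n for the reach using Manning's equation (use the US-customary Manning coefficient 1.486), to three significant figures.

A = z·y² = 1.8×1.23² = 2.723 ft²
P = 2y√(1+z²) = 2×1.23×√(1+1.8²) = 5.065 ft
R = A/P = 2.723/5.065 = 0.5376 ft
n = (1.486/Q)·A·R^(2/3)·S^(1/2) = (1.486/6.08) × 2.723 × 0.6612 × 0.04796 = 0.02110

0.0211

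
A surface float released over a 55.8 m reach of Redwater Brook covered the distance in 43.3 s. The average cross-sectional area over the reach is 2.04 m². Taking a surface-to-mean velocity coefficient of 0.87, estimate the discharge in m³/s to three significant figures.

2.29 m³/s

v_surface = L / t̄ = 55.8 / 43.3 = 1.289 m/s
v_mean = 0.87 × 1.289 = 1.121 m/s
Q = A × v_mean = 2.04 × 1.121 = 2.287 m³/s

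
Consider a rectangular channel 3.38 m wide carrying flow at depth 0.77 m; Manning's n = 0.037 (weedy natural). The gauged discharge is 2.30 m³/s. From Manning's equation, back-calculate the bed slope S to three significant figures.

A = b·y = 3.38 × 0.77 = 2.603 m²
P = b + 2y = 3.38 + 2×0.77 = 4.920 m
R = A/P = 2.603/4.920 = 0.5290 m
S = (Q·n / (1·A·R^(2/3)))² = (2.30×0.037 / (1×2.603×0.6541))² = 0.002499

0.00250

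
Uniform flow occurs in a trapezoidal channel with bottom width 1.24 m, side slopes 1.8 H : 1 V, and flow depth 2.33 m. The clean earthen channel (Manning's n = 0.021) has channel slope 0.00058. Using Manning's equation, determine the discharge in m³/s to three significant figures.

16.1 m³/s

A = (b + z·y)·y = (1.24 + 1.8×2.33)×2.33 = 12.66 m²
P = b + 2y√(1+z²) = 1.24 + 2×2.33×√(1+1.8²) = 10.84 m
R = A/P = 12.66/10.84 = 1.168 m
Q = (1/n)·A·R^(2/3)·S^(1/2) = (1/0.021) × 12.66 × 1.168^(2/3) × 0.00058^(1/2) = 16.11 m³/s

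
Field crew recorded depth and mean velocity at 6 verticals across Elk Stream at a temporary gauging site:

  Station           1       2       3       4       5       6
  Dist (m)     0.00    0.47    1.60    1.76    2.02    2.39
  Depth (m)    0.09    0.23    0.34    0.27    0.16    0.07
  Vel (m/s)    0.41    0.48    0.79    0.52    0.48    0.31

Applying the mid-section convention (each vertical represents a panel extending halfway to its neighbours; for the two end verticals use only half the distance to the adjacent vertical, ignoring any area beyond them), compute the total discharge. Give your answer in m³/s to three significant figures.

0.328 m³/s

w_1 = (0.47 − 0.00)/2 = 0.235 m; q_1 = 0.41 × 0.09 × 0.235 = 0.008672 m³/s
w_2 = (1.60 − 0.00)/2 = 0.8 m; q_2 = 0.48 × 0.23 × 0.8 = 0.08832 m³/s
w_3 = (1.76 − 0.47)/2 = 0.645 m; q_3 = 0.79 × 0.34 × 0.645 = 0.1732 m³/s
w_4 = (2.02 − 1.60)/2 = 0.21 m; q_4 = 0.52 × 0.27 × 0.21 = 0.02948 m³/s
w_5 = (2.39 − 1.76)/2 = 0.315 m; q_5 = 0.48 × 0.16 × 0.315 = 0.02419 m³/s
w_6 = (2.39 − 2.02)/2 = 0.185 m; q_6 = 0.31 × 0.07 × 0.185 = 0.004015 m³/s
Q = Σ qᵢ = 0.3279 m³/s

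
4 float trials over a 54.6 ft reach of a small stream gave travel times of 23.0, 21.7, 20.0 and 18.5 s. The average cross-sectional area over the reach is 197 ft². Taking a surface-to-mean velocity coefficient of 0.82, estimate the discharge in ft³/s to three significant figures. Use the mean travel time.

424 ft³/s

t̄ = (23.0 + 21.7 + 20.0 + 18.5) / 4 = 20.8 s
v_surface = L / t̄ = 54.6 / 20.8 = 2.625 ft/s
v_mean = 0.82 × 2.625 = 2.153 ft/s
Q = A × v_mean = 197 × 2.153 = 424.0 ft³/s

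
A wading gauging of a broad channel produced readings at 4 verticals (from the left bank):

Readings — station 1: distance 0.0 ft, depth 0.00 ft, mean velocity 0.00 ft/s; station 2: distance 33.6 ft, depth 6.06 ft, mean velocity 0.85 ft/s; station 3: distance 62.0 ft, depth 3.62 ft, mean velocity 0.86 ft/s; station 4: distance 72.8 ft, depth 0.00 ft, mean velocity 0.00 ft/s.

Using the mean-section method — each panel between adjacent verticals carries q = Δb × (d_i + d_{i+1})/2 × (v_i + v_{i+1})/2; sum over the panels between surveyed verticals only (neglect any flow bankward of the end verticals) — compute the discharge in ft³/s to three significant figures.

Panel 1-2: Δb = 33.6 ft, d̄ = (0.00+6.06)/2 = 3.03, v̄ = (0.00+0.85)/2 = 0.425 → q = 33.6×3.03×0.425 = 43.27 ft³/s
Panel 2-3: Δb = 28.4 ft, d̄ = (6.06+3.62)/2 = 4.84, v̄ = (0.85+0.86)/2 = 0.855 → q = 28.4×4.84×0.855 = 117.5 ft³/s
Panel 3-4: Δb = 10.8 ft, d̄ = (3.62+0.00)/2 = 1.81, v̄ = (0.86+0.00)/2 = 0.43 → q = 10.8×1.81×0.43 = 8.406 ft³/s
Q = Σ q = 169.2 ft³/s

169 ft³/s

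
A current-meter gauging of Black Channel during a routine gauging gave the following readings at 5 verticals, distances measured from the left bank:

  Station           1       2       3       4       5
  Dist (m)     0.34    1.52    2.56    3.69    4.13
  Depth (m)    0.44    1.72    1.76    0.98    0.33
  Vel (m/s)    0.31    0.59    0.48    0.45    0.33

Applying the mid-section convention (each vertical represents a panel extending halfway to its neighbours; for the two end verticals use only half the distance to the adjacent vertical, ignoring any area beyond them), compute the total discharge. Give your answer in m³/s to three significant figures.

2.49 m³/s

w_1 = (1.52 − 0.34)/2 = 0.59 m; q_1 = 0.31 × 0.44 × 0.59 = 0.08048 m³/s
w_2 = (2.56 − 0.34)/2 = 1.11 m; q_2 = 0.59 × 1.72 × 1.11 = 1.126 m³/s
w_3 = (3.69 − 1.52)/2 = 1.085 m; q_3 = 0.48 × 1.76 × 1.085 = 0.9166 m³/s
w_4 = (4.13 − 2.56)/2 = 0.785 m; q_4 = 0.45 × 0.98 × 0.785 = 0.3462 m³/s
w_5 = (4.13 − 3.69)/2 = 0.22 m; q_5 = 0.33 × 0.33 × 0.22 = 0.02396 m³/s
Q = Σ qᵢ = 2.494 m³/s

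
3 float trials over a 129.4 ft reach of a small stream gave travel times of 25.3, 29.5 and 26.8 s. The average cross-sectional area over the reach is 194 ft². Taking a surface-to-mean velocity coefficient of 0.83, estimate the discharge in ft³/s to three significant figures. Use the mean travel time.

766 ft³/s

t̄ = (25.3 + 29.5 + 26.8) / 3 = 27.2 s
v_surface = L / t̄ = 129.4 / 27.2 = 4.757 ft/s
v_mean = 0.83 × 4.757 = 3.949 ft/s
Q = A × v_mean = 194 × 3.949 = 766.0 ft³/s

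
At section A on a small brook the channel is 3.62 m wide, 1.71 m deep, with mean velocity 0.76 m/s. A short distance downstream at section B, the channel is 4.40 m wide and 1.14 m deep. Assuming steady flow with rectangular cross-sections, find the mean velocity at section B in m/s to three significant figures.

0.938 m/s

Q = A₁V₁ = (3.62×1.71) × 0.76 = 4.705 m³/s
A₂ = 4.40 × 1.14 = 5.016 m²
V₂ = Q/A₂ = 4.705/5.016 = 0.9379 m/s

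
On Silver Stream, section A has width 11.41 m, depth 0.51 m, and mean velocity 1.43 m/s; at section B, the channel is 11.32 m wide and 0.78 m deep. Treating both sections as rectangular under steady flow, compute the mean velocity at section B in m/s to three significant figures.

Q = A₁V₁ = (11.41×0.51) × 1.43 = 8.321 m³/s
A₂ = 11.32 × 0.78 = 8.830 m²
V₂ = Q/A₂ = 8.321/8.830 = 0.9424 m/s

0.942 m/s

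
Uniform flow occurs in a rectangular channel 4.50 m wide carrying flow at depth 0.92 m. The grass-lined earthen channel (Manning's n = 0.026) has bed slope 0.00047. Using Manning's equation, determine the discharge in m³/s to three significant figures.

A = b·y = 4.50 × 0.92 = 4.140 m²
P = b + 2y = 4.50 + 2×0.92 = 6.340 m
R = A/P = 4.140/6.340 = 0.6530 m
Q = (1/n)·A·R^(2/3)·S^(1/2) = (1/0.026) × 4.140 × 0.6530^(2/3) × 0.00047^(1/2) = 2.598 m³/s

2.60 m³/s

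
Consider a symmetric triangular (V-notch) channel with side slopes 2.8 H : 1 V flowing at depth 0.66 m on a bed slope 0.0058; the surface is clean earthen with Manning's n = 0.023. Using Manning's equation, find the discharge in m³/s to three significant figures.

A = z·y² = 2.8×0.66² = 1.220 m²
P = 2y√(1+z²) = 2×0.66×√(1+2.8²) = 3.925 m
R = A/P = 1.220/3.925 = 0.3108 m
Q = (1/n)·A·R^(2/3)·S^(1/2) = (1/0.023) × 1.220 × 0.3108^(2/3) × 0.0058^(1/2) = 1.853 m³/s

1.85 m³/s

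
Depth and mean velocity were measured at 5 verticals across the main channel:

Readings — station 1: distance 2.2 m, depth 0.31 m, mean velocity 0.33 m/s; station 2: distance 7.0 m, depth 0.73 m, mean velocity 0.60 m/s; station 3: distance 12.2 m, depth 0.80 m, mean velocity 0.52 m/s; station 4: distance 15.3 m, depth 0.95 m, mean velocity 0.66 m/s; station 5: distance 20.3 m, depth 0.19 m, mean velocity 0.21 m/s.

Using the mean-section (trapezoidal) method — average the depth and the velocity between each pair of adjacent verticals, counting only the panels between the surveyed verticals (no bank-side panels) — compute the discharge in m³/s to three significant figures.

6.23 m³/s

Panel 1-2: Δb = 4.8 m, d̄ = (0.31+0.73)/2 = 0.52, v̄ = (0.33+0.60)/2 = 0.465 → q = 4.8×0.52×0.465 = 1.161 m³/s
Panel 2-3: Δb = 5.2 m, d̄ = (0.73+0.80)/2 = 0.765, v̄ = (0.60+0.52)/2 = 0.56 → q = 5.2×0.765×0.56 = 2.228 m³/s
Panel 3-4: Δb = 3.1 m, d̄ = (0.80+0.95)/2 = 0.875, v̄ = (0.52+0.66)/2 = 0.59 → q = 3.1×0.875×0.59 = 1.600 m³/s
Panel 4-5: Δb = 5 m, d̄ = (0.95+0.19)/2 = 0.57, v̄ = (0.66+0.21)/2 = 0.435 → q = 5×0.57×0.435 = 1.240 m³/s
Q = Σ q = 6.228 m³/s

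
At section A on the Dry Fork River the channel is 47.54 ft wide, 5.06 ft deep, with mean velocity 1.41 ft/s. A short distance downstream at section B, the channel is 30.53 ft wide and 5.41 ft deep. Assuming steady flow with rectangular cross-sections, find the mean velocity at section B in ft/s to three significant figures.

Q = A₁V₁ = (47.54×5.06) × 1.41 = 339.2 ft³/s
A₂ = 30.53 × 5.41 = 165.2 ft²
V₂ = Q/A₂ = 339.2/165.2 = 2.054 ft/s

2.05 ft/s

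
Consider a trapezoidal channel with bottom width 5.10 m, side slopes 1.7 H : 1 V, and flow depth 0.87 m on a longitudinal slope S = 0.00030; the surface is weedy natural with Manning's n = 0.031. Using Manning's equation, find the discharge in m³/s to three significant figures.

2.45 m³/s

A = (b + z·y)·y = (5.10 + 1.7×0.87)×0.87 = 5.724 m²
P = b + 2y√(1+z²) = 5.10 + 2×0.87×√(1+1.7²) = 8.532 m
R = A/P = 5.724/8.532 = 0.6709 m
Q = (1/n)·A·R^(2/3)·S^(1/2) = (1/0.031) × 5.724 × 0.6709^(2/3) × 0.00030^(1/2) = 2.451 m³/s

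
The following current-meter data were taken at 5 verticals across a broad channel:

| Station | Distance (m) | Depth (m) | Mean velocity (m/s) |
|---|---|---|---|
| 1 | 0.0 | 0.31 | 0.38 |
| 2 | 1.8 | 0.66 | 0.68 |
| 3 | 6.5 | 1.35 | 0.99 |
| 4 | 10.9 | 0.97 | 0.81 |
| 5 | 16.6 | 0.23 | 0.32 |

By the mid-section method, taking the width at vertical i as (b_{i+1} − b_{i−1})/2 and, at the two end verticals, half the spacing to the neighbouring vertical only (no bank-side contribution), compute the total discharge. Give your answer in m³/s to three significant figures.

11.8 m³/s

w_1 = (1.8 − 0.0)/2 = 0.9 m; q_1 = 0.38 × 0.31 × 0.9 = 0.1060 m³/s
w_2 = (6.5 − 0.0)/2 = 3.25 m; q_2 = 0.68 × 0.66 × 3.25 = 1.459 m³/s
w_3 = (10.9 − 1.8)/2 = 4.55 m; q_3 = 0.99 × 1.35 × 4.55 = 6.081 m³/s
w_4 = (16.6 − 6.5)/2 = 5.05 m; q_4 = 0.81 × 0.97 × 5.05 = 3.968 m³/s
w_5 = (16.6 − 10.9)/2 = 2.85 m; q_5 = 0.32 × 0.23 × 2.85 = 0.2098 m³/s
Q = Σ qᵢ = 11.82 m³/s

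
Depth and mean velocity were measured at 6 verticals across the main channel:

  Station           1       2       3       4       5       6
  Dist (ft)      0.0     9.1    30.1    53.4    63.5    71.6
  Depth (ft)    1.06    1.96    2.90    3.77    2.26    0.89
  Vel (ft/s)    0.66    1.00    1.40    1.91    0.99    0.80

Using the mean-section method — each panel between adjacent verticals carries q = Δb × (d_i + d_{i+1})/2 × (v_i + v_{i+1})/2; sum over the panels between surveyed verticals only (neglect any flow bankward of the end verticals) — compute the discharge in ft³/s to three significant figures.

Panel 1-2: Δb = 9.1 ft, d̄ = (1.06+1.96)/2 = 1.51, v̄ = (0.66+1.00)/2 = 0.83 → q = 9.1×1.51×0.83 = 11.41 ft³/s
Panel 2-3: Δb = 21 ft, d̄ = (1.96+2.90)/2 = 2.43, v̄ = (1.00+1.40)/2 = 1.2 → q = 21×2.43×1.2 = 61.24 ft³/s
Panel 3-4: Δb = 23.3 ft, d̄ = (2.90+3.77)/2 = 3.335, v̄ = (1.40+1.91)/2 = 1.655 → q = 23.3×3.335×1.655 = 128.6 ft³/s
Panel 4-5: Δb = 10.1 ft, d̄ = (3.77+2.26)/2 = 3.015, v̄ = (1.91+0.99)/2 = 1.45 → q = 10.1×3.015×1.45 = 44.15 ft³/s
Panel 5-6: Δb = 8.1 ft, d̄ = (2.26+0.89)/2 = 1.575, v̄ = (0.99+0.80)/2 = 0.895 → q = 8.1×1.575×0.895 = 11.42 ft³/s
Q = Σ q = 256.8 ft³/s

257 ft³/s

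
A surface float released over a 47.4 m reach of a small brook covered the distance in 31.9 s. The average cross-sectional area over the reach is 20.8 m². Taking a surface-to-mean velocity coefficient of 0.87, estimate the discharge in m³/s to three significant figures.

26.9 m³/s

v_surface = L / t̄ = 47.4 / 31.9 = 1.486 m/s
v_mean = 0.87 × 1.486 = 1.293 m/s
Q = A × v_mean = 20.8 × 1.293 = 26.89 m³/s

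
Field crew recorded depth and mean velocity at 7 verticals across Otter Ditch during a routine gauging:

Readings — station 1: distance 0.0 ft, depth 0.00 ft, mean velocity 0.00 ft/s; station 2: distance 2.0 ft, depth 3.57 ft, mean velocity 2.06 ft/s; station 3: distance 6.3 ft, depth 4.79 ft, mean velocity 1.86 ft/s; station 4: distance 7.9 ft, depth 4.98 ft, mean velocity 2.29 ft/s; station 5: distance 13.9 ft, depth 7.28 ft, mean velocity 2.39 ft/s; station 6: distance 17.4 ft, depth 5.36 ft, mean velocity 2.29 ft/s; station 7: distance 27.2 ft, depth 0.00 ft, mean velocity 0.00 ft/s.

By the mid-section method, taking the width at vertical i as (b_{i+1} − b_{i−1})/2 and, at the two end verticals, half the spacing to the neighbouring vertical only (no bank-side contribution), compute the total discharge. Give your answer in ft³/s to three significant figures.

w_2 = (6.3 − 0.0)/2 = 3.15 ft; q_2 = 2.06 × 3.57 × 3.15 = 23.17 ft³/s
w_3 = (7.9 − 2.0)/2 = 2.95 ft; q_3 = 1.86 × 4.79 × 2.95 = 26.28 ft³/s
w_4 = (13.9 − 6.3)/2 = 3.8 ft; q_4 = 2.29 × 4.98 × 3.8 = 43.34 ft³/s
w_5 = (17.4 − 7.9)/2 = 4.75 ft; q_5 = 2.39 × 7.28 × 4.75 = 82.65 ft³/s
w_6 = (27.2 − 13.9)/2 = 6.65 ft; q_6 = 2.29 × 5.36 × 6.65 = 81.62 ft³/s
Stations 1, 7 contribute zero (depth or velocity is 0).
Q = Σ qᵢ = 257.1 ft³/s

257 ft³/s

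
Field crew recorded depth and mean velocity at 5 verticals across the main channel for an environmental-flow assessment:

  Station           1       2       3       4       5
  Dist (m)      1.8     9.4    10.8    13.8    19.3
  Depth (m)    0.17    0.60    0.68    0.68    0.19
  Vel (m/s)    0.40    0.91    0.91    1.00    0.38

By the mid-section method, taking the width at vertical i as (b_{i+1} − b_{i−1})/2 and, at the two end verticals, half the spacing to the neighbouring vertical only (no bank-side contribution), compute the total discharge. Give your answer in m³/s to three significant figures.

7.17 m³/s

w_1 = (9.4 − 1.8)/2 = 3.8 m; q_1 = 0.40 × 0.17 × 3.8 = 0.2584 m³/s
w_2 = (10.8 − 1.8)/2 = 4.5 m; q_2 = 0.91 × 0.60 × 4.5 = 2.457 m³/s
w_3 = (13.8 − 9.4)/2 = 2.2 m; q_3 = 0.91 × 0.68 × 2.2 = 1.361 m³/s
w_4 = (19.3 − 10.8)/2 = 4.25 m; q_4 = 1.00 × 0.68 × 4.25 = 2.890 m³/s
w_5 = (19.3 − 13.8)/2 = 2.75 m; q_5 = 0.38 × 0.19 × 2.75 = 0.1986 m³/s
Q = Σ qᵢ = 7.165 m³/s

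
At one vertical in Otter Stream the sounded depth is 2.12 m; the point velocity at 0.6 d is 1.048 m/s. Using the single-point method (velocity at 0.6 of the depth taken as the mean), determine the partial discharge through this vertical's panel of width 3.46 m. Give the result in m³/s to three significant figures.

v̄ = v₀.₆ = 1.048 m/s
q = v̄ × d × w = 1.048 × 2.12 × 3.46 = 7.687 m³/s

7.69 m³/s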